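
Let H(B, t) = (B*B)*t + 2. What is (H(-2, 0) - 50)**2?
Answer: 2304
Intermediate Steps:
H(B, t) = 2 + t*B**2 (H(B, t) = B**2*t + 2 = t*B**2 + 2 = 2 + t*B**2)
(H(-2, 0) - 50)**2 = ((2 + 0*(-2)**2) - 50)**2 = ((2 + 0*4) - 50)**2 = ((2 + 0) - 50)**2 = (2 - 50)**2 = (-48)**2 = 2304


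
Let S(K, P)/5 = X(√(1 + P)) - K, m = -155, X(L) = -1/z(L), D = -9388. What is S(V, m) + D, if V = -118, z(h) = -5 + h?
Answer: -1574817/179 + 5*I*√154/179 ≈ -8797.9 + 0.34664*I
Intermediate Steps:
X(L) = -1/(-5 + L)
S(K, P) = -5*K - 5/(-5 + √(1 + P)) (S(K, P) = 5*(-1/(-5 + √(1 + P)) - K) = 5*(-K - 1/(-5 + √(1 + P))) = -5*K - 5/(-5 + √(1 + P)))
S(V, m) + D = 5*(-1 - 1*(-118)*(-5 + √(1 - 155)))/(-5 + √(1 - 155)) - 9388 = 5*(-1 - 1*(-118)*(-5 + √(-154)))/(-5 + √(-154)) - 9388 = 5*(-1 - 1*(-118)*(-5 + I*√154))/(-5 + I*√154) - 9388 = 5*(-1 + (-590 + 118*I*√154))/(-5 + I*√154) - 9388 = 5*(-591 + 118*I*√154)/(-5 + I*√154) - 9388 = -9388 + 5*(-591 + 118*I*√154)/(-5 + I*√154)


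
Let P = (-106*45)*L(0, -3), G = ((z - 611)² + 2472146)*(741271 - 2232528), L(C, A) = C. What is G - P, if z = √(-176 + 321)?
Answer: -4243538814284 + 1822316054*√145 ≈ -4.2216e+12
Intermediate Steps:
z = √145 ≈ 12.042
G = -3686605027522 - 1491257*(-611 + √145)² (G = ((√145 - 611)² + 2472146)*(741271 - 2232528) = ((-611 + √145)² + 2472146)*(-1491257) = (2472146 + (-611 + √145)²)*(-1491257) = -3686605027522 - 1491257*(-611 + √145)² ≈ -4.2216e+12)
P = 0 (P = -106*45*0 = -4770*0 = 0)
G - P = (-4243538814284 + 1822316054*√145) - 1*0 = (-4243538814284 + 1822316054*√145) + 0 = -4243538814284 + 1822316054*√145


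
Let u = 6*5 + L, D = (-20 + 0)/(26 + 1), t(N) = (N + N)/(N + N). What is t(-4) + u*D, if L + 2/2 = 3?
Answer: -613/27 ≈ -22.704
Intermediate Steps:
L = 2 (L = -1 + 3 = 2)
t(N) = 1 (t(N) = (2*N)/((2*N)) = (2*N)*(1/(2*N)) = 1)
D = -20/27 ≈ -0.74074
u = 32 (u = 6*5 + 2 = 30 + 2 = 32)
t(-4) + u*D = 1 + 32*(-20/27) = 1 - 640/27 = -613/27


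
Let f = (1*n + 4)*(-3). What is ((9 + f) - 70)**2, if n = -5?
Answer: 3364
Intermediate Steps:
f = 3 (f = (1*(-5) + 4)*(-3) = (-5 + 4)*(-3) = -1*(-3) = 3)
((9 + f) - 70)**2 = ((9 + 3) - 70)**2 = (12 - 70)**2 = (-58)**2 = 3364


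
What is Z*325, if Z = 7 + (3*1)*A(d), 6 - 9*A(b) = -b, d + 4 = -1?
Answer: 7150/3 ≈ 2383.3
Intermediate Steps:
d = -5 (d = -4 - 1 = -5)
A(b) = ⅔ + b/9 (A(b) = ⅔ - (-1)*b/9 = ⅔ + b/9)
Z = 22/3 (Z = 7 + (3*1)*(⅔ + (⅑)*(-5)) = 7 + 3*(⅔ - 5/9) = 7 + 3*(⅑) = 7 + ⅓ = 22/3 ≈ 7.3333)
Z*325 = (22/3)*325 = 7150/3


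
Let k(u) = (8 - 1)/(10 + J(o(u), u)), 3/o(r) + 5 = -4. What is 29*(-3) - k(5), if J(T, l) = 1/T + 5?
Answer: -1051/12 ≈ -87.583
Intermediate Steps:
o(r) = -1/3 (o(r) = 3/(-5 - 4) = 3/(-9) = 3*(-1/9) = -1/3)
J(T, l) = 5 + 1/T (J(T, l) = 1/T + 5 = 5 + 1/T)
k(u) = 7/12 (k(u) = (8 - 1)/(10 + (5 + 1/(-1/3))) = 7/(10 + (5 - 3)) = 7/(10 + 2) = 7/12)
29*(-3) - k(5) = 29*(-3) - 1*7/12 = -87 - 7/12 = -1051/12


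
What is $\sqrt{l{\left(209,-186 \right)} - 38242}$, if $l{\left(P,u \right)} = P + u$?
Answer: $i \sqrt{38219} \approx 195.5 i$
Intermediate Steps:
$\sqrt{l{\left(209,-186 \right)} - 38242} = \sqrt{\left(209 - 186\right) - 38242} = \sqrt{23 - 38242} = \sqrt{-38219} = i \sqrt{38219}$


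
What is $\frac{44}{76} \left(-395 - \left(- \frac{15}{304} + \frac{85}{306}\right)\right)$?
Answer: $- \frac{11894795}{51984} \approx -228.82$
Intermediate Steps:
$\frac{44}{76} \left(-395 - \left(- \frac{15}{304} + \frac{85}{306}\right)\right) = 44 \cdot \frac{1}{76} \left(-395 - \left(\left(-15\right) \frac{1}{304} + 85 \cdot \frac{1}{306}\right)\right) = \frac{11 \left(-395 - \left(- \frac{15}{304} + \frac{5}{18}\right)\right)}{19} = \frac{11 \left(-395 - \frac{625}{2736}\right)}{19} = \frac{11}{19} \left(- \frac{1081345}{2736}\right) = - \frac{11894795}{51984}$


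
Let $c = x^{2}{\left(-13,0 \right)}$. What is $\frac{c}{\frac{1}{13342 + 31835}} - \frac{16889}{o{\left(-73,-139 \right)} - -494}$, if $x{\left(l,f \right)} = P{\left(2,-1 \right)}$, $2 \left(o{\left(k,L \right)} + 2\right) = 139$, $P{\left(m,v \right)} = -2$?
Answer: $\frac{202901306}{1123} \approx 1.8068 \cdot 10^{5}$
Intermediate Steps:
$o{\left(k,L \right)} = \frac{135}{2}$ ($o{\left(k,L \right)} = -2 + \frac{1}{2} \cdot 139 = -2 + \frac{139}{2} = \frac{135}{2}$)
$x{\left(l,f \right)} = -2$
$c = 4$ ($c = \left(-2\right)^{2} = 4$)
$\frac{c}{\frac{1}{13342 + 31835}} - \frac{16889}{o{\left(-73,-139 \right)} - -494} = \frac{4}{\frac{1}{13342 + 31835}} - \frac{16889}{\frac{135}{2} - -494} = \frac{4}{\frac{1}{45177}} - \frac{16889}{\frac{135}{2} + 494} = 4 \frac{1}{\frac{1}{45177}} - \frac{16889}{\frac{1123}{2}} = 4 \cdot 45177 - \frac{33778}{1123} = 180708 - \frac{33778}{1123} = \frac{202901306}{1123}$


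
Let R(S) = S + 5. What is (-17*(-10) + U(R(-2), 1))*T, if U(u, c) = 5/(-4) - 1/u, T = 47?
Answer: 94987/12 ≈ 7915.6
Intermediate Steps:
R(S) = 5 + S
U(u, c) = -5/4 - 1/u (U(u, c) = 5*(-1/4) - 1/u = -5/4 - 1/u)
(-17*(-10) + U(R(-2), 1))*T = (-17*(-10) + (-5/4 - 1/(5 - 2)))*47 = (170 + (-5/4 - 1/3))*47 = (170 - 19/12)*47 = (2021/12)*47 = 94987/12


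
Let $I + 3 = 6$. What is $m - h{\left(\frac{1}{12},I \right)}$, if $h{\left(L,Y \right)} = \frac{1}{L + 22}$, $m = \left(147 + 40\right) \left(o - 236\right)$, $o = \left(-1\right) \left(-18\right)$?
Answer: $- \frac{10803002}{265} \approx -40766.0$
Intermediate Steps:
$I = 3$ ($I = -3 + 6 = 3$)
$o = 18$
$m = -40766$ ($m = \left(147 + 40\right) \left(18 - 236\right) = 187 \left(-218\right) = -40766$)
$h{\left(L,Y \right)} = \frac{1}{22 + L}$
$m - h{\left(\frac{1}{12},I \right)} = -40766 - \frac{1}{22 + \frac{1}{12}} = -40766 - \frac{1}{\frac{265}{12}} = -40766 - \frac{12}{265} = - \frac{10803002}{265}$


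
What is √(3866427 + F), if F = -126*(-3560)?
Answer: 3*√479443 ≈ 2077.3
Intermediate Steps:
F = 448560
√(3866427 + F) = √(3866427 + 448560) = √4314987 = 3*√479443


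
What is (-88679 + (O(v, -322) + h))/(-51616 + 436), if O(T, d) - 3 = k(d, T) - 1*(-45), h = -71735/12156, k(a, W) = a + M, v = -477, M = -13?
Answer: 1081542431/622144080 ≈ 1.7384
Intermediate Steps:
k(a, W) = -13 + a (k(a, W) = a - 13 = -13 + a)
h = -71735/12156 (h = -71735*1/12156 = -71735/12156 ≈ -5.9012)
O(T, d) = 35 + d (O(T, d) = 3 + ((-13 + d) - 1*(-45)) = 3 + ((-13 + d) + 45) = 3 + (32 + d) = 35 + d)
(-88679 + (O(v, -322) + h))/(-51616 + 436) = (-88679 + ((35 - 322) - 71735/12156))/(-51616 + 436) = (-88679 + (-287 - 71735/12156))/(-51180) = (-88679 - 3560507/12156)*(-1/51180) = -1081542431/12156*(-1/51180) = 1081542431/622144080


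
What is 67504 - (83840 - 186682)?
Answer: 170346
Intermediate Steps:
67504 - (83840 - 186682) = 67504 - 1*(-102842) = 67504 + 102842 = 170346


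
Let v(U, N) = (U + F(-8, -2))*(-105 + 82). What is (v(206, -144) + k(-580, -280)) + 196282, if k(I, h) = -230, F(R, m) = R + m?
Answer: 191544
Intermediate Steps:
v(U, N) = 230 - 23*U (v(U, N) = (U + (-8 - 2))*(-105 + 82) = (U - 10)*(-23) = (-10 + U)*(-23) = 230 - 23*U)
(v(206, -144) + k(-580, -280)) + 196282 = ((230 - 23*206) - 230) + 196282 = ((230 - 4738) - 230) + 196282 = (-4508 - 230) + 196282 = -4738 + 196282 = 191544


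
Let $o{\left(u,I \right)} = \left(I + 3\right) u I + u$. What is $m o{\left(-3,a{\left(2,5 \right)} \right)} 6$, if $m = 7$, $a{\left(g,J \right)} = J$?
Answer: $-5166$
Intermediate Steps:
$o{\left(u,I \right)} = u + I u \left(3 + I\right)$ ($o{\left(u,I \right)} = \left(3 + I\right) u I + u = u \left(3 + I\right) I + u = I u \left(3 + I\right) + u = u + I u \left(3 + I\right)$)
$m o{\left(-3,a{\left(2,5 \right)} \right)} 6 = 7 \left(- 3 \left(1 + 5^{2} + 3 \cdot 5\right)\right) 6 = 7 \left(- 3 \left(1 + 25 + 15\right)\right) 6 = 7 \left(\left(-3\right) 41\right) 6 = 7 \left(-123\right) 6 = \left(-861\right) 6 = -5166$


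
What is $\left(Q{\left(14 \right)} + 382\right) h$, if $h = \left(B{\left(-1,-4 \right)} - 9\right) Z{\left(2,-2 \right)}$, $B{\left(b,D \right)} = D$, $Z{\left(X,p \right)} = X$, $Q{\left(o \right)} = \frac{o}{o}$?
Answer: $-9958$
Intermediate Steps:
$Q{\left(o \right)} = 1$
$h = -26$ ($h = \left(-4 - 9\right) 2 = \left(-13\right) 2 = -26$)
$\left(Q{\left(14 \right)} + 382\right) h = \left(1 + 382\right) \left(-26\right) = 383 \left(-26\right) = -9958$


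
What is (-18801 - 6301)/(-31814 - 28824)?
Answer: 12551/30319 ≈ 0.41396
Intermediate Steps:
(-18801 - 6301)/(-31814 - 28824) = -25102/(-60638) = -25102*(-1/60638) = 12551/30319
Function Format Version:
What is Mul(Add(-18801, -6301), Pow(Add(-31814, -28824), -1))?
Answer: Rational(12551, 30319) ≈ 0.41396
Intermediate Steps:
Mul(Add(-18801, -6301), Pow(Add(-31814, -28824), -1)) = Mul(-25102, Pow(-60638, -1)) = Mul(-25102, Rational(-1, 60638)) = Rational(12551, 30319)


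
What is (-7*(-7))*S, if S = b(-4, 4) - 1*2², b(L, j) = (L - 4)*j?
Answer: -1764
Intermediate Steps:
b(L, j) = j*(-4 + L) (b(L, j) = (-4 + L)*j = j*(-4 + L))
S = -36 (S = 4*(-4 - 4) - 1*2² = 4*(-8) - 1*4 = -32 - 4 = -36)
(-7*(-7))*S = -7*(-7)*(-36) = 49*(-36) = -1764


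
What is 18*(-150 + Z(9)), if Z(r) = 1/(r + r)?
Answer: -2699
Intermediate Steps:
Z(r) = 1/(2*r)
18*(-150 + Z(9)) = 18*(-150 + (1/2)/9) = 18*(-150 + (1/2)*(1/9)) = 18*(-150 + 1/18) = 18*(-2699/18) = -2699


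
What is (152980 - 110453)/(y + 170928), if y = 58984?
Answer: 42527/229912 ≈ 0.18497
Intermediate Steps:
(152980 - 110453)/(y + 170928) = (152980 - 110453)/(58984 + 170928) = 42527/229912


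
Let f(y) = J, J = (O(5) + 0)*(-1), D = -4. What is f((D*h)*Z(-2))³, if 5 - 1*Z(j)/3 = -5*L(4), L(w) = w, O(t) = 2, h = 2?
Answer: -8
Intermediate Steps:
Z(j) = 75 (Z(j) = 15 - (-15)*4 = 15 - 3*(-20) = 15 + 60 = 75)
J = -2 (J = (2 + 0)*(-1) = 2*(-1) = -2)
f(y) = -2
f((D*h)*Z(-2))³ = (-2)³ = -8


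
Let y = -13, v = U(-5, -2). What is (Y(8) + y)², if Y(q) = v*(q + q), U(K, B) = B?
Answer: 2025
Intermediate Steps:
v = -2
Y(q) = -4*q (Y(q) = -2*(q + q) = -4*q)
(Y(8) + y)² = (-4*8 - 13)² = (-32 - 13)² = (-45)² = 2025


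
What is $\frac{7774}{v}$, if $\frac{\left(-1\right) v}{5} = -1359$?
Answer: $\frac{7774}{6795} \approx 1.1441$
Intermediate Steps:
$v = 6795$ ($v = \left(-5\right) \left(-1359\right) = 6795$)
$\frac{7774}{v} = \frac{7774}{6795}$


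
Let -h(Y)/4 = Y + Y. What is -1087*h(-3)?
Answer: -26088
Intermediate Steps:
h(Y) = -8*Y (h(Y) = -4*(Y + Y) = -8*Y)
-1087*h(-3) = -(-8696)*(-3) = -1087*24 = -26088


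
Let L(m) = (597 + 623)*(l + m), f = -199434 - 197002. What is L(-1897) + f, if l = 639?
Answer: -1931196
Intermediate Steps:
f = -396436
L(m) = 779580 + 1220*m (L(m) = (597 + 623)*(639 + m) = 1220*(639 + m) = 779580 + 1220*m)
L(-1897) + f = (779580 + 1220*(-1897)) - 396436 = (779580 - 2314340) - 396436 = -1534760 - 396436 = -1931196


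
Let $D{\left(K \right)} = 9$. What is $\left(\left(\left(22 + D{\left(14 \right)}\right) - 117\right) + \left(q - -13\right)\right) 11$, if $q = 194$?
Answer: $1331$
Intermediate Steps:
$\left(\left(\left(22 + D{\left(14 \right)}\right) - 117\right) + \left(q - -13\right)\right) 11 = \left(\left(\left(22 + 9\right) - 117\right) + \left(194 - -13\right)\right) 11 = \left(\left(31 - 117\right) + \left(194 + 13\right)\right) 11 = \left(-86 + 207\right) 11 = 121 \cdot 11 = 1331$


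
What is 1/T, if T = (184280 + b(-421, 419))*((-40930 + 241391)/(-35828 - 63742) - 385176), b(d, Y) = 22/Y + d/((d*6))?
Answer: -250318980/17767813596416001851 ≈ -1.4088e-11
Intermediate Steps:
b(d, Y) = 1/6 + 22/Y (b(d, Y) = 22/Y + d/((6*d)) = 22/Y + d*(1/(6*d)) = 22/Y + 1/6 = 1/6 + 22/Y)
T = -17767813596416001851/250318980 (T = (184280 + (1/6)*(132 + 419)/419)*((-40930 + 241391)/(-35828 - 63742) - 385176) = (184280 + (1/6)*(1/419)*551)*(200461/(-99570) - 385176) = (184280 + 551/2514)*(200461*(-1/99570) - 385176) = 463280471*(-200461/99570 - 385176)/2514 = (463280471/2514)*(-38352174781/99570) = -17767813596416001851/250318980 ≈ -7.0981e+10)
1/T = 1/(-17767813596416001851/250318980) = -250318980/17767813596416001851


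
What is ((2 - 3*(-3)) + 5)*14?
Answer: 224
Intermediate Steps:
((2 - 3*(-3)) + 5)*14 = ((2 + 9) + 5)*14 = (11 + 5)*14 = 16*14 = 224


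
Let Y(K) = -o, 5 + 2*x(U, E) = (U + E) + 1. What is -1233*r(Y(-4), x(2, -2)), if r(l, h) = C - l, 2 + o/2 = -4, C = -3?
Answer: 18495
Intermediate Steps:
o = -12 (o = -4 + 2*(-4) = -4 - 8 = -12)
x(U, E) = -2 + E/2 + U/2 (x(U, E) = -5/2 + ((U + E) + 1)/2 = -5/2 + ((E + U) + 1)/2 = -5/2 + (1 + E + U)/2 = -5/2 + (1/2 + E/2 + U/2) = -2 + E/2 + U/2)
Y(K) = 12 (Y(K) = -1*(-12) = 12)
r(l, h) = -3 - l
-1233*r(Y(-4), x(2, -2)) = -1233*(-3 - 1*12) = -1233*(-3 - 12) = -1233*(-15) = 18495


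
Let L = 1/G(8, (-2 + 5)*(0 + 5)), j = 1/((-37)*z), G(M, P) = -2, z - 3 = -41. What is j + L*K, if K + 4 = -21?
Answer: 8788/703 ≈ 12.501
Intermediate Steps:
z = -38 (z = 3 - 41 = -38)
K = -25 (K = -4 - 21 = -25)
j = 1/1406 (j = 1/(-37*(-38)) = -1/37*(-1/38) = 1/1406 ≈ 0.00071124)
L = -½ (L = 1/(-2) = -½ ≈ -0.50000)
j + L*K = 1/1406 - ½*(-25) = 1/1406 + 25/2 = 8788/703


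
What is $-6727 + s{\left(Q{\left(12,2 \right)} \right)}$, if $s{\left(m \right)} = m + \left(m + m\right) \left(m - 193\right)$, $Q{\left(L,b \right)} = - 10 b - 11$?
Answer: $7130$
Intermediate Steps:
$Q{\left(L,b \right)} = -11 - 10 b$
$s{\left(m \right)} = m + 2 m \left(-193 + m\right)$
$-6727 + s{\left(Q{\left(12,2 \right)} \right)} = -6727 + \left(-11 - 20\right) \left(-385 + 2 \left(-11 - 20\right)\right) = -6727 - 31 \left(-385 + 2 \left(-31\right)\right) = -6727 - 31 \left(-385 - 62\right) = -6727 - -13857 = -6727 + 13857 = 7130$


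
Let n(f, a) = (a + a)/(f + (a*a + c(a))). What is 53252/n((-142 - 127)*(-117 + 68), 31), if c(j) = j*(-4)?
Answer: 373243268/31 ≈ 1.2040e+7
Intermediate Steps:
c(j) = -4*j
n(f, a) = 2*a/(f + a² - 4*a) (n(f, a) = (a + a)/(f + (a*a - 4*a)) = (2*a)/(f + (a² - 4*a)) = (2*a)/(f + a² - 4*a) = 2*a/(f + a² - 4*a))
53252/n((-142 - 127)*(-117 + 68), 31) = 53252/((2*31/((-142 - 127)*(-117 + 68) + 31² - 4*31))) = 53252/((2*31/(-269*(-49) + 961 - 124))) = 53252/((2*31/(13181 + 961 - 124))) = 53252/((2*31/14018)) = 53252/((2*31*(1/14018))) = 53252/(31/7009) = 53252*(7009/31) = 373243268/31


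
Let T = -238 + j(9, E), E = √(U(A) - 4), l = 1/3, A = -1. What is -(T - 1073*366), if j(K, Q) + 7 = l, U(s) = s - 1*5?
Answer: 1178888/3 ≈ 3.9296e+5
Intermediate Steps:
U(s) = -5 + s (U(s) = s - 5 = -5 + s)
l = ⅓ ≈ 0.33333
E = I*√10 (E = √((-5 - 1) - 4) = √(-6 - 4) = √(-10) = I*√10 ≈ 3.1623*I)
j(K, Q) = -20/3 (j(K, Q) = -7 + ⅓ = -20/3)
T = -734/3 (T = -238 - 20/3 = -734/3 ≈ -244.67)
-(T - 1073*366) = -(-734/3 - 1073*366) = -(-734/3 - 392718) = -1*(-1178888/3) = 1178888/3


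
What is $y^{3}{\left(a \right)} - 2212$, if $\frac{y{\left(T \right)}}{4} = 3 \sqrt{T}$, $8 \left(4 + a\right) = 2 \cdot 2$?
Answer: $-2212 - 3024 i \sqrt{14} \approx -2212.0 - 11315.0 i$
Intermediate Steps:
$a = - \frac{7}{2}$ ($a = -4 + \frac{2 \cdot 2}{8} = -4 + \frac{1}{8} \cdot 4 = -4 + \frac{1}{2} = - \frac{7}{2} \approx -3.5$)
$y{\left(T \right)} = 12 \sqrt{T}$ ($y{\left(T \right)} = 4 \cdot 3 \sqrt{T} = 12 \sqrt{T}$)
$y^{3}{\left(a \right)} - 2212 = \left(12 \sqrt{- \frac{7}{2}}\right)^{3} - 2212 = \left(12 \frac{i \sqrt{14}}{2}\right)^{3} - 2212 = \left(6 i \sqrt{14}\right)^{3} - 2212 = - 3024 i \sqrt{14} - 2212 = -2212 - 3024 i \sqrt{14}$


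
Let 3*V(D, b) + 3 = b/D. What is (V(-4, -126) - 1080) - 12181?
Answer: -26503/2 ≈ -13252.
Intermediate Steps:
V(D, b) = -1 + b/(3*D) (V(D, b) = -1 + (b/D)/3 = -1 + b/(3*D))
(V(-4, -126) - 1080) - 12181 = ((-1*(-4) + (1/3)*(-126))/(-4) - 1080) - 12181 = (-(4 - 42)/4 - 1080) - 12181 = (-1/4*(-38) - 1080) - 12181 = (19/2 - 1080) - 12181 = -2141/2 - 12181 = -26503/2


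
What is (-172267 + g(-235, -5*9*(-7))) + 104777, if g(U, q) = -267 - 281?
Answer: -68038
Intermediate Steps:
g(U, q) = -548
(-172267 + g(-235, -5*9*(-7))) + 104777 = (-172267 - 548) + 104777 = -172815 + 104777 = -68038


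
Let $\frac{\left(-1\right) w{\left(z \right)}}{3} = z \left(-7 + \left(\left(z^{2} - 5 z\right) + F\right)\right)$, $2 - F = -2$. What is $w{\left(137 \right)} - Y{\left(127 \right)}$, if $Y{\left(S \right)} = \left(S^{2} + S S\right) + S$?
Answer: $-7463676$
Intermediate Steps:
$F = 4$ ($F = 2 - -2 = 2 + 2 = 4$)
$w{\left(z \right)} = - 3 z \left(-3 + z^{2} - 5 z\right)$ ($w{\left(z \right)} = - 3 z \left(-7 + \left(\left(z^{2} - 5 z\right) + 4\right)\right) = - 3 z \left(-7 + \left(4 + z^{2} - 5 z\right)\right) = - 3 z \left(-3 + z^{2} - 5 z\right)$)
$Y{\left(S \right)} = S + 2 S^{2}$ ($Y{\left(S \right)} = \left(S^{2} + S^{2}\right) + S = 2 S^{2} + S = S + 2 S^{2}$)
$w{\left(137 \right)} - Y{\left(127 \right)} = 3 \cdot 137 \left(3 - 137^{2} + 5 \cdot 137\right) - 127 \left(1 + 2 \cdot 127\right) = 3 \cdot 137 \left(3 - 18769 + 685\right) - 127 \left(1 + 254\right) = 3 \cdot 137 \left(3 - 18769 + 685\right) - 127 \cdot 255 = 3 \cdot 137 \left(-18081\right) - 32385 = -7431291 - 32385 = -7463676$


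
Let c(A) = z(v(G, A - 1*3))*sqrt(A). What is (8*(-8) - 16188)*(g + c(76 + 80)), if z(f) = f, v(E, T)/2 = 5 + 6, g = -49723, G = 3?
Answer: 808098196 - 715088*sqrt(39) ≈ 8.0363e+8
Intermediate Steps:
v(E, T) = 22 (v(E, T) = 2*(5 + 6) = 2*11 = 22)
c(A) = 22*sqrt(A)
(8*(-8) - 16188)*(g + c(76 + 80)) = (8*(-8) - 16188)*(-49723 + 22*sqrt(76 + 80)) = (-64 - 16188)*(-49723 + 22*sqrt(156)) = -16252*(-49723 + 22*(2*sqrt(39))) = -16252*(-49723 + 44*sqrt(39)) = 808098196 - 715088*sqrt(39)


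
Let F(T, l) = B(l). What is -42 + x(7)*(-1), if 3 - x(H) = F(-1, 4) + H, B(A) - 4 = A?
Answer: -30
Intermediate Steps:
B(A) = 4 + A
F(T, l) = 4 + l
x(H) = -5 - H (x(H) = 3 - ((4 + 4) + H) = 3 - (8 + H) = 3 + (-8 - H) = -5 - H)
-42 + x(7)*(-1) = -42 + (-5 - 1*7)*(-1) = -42 + (-5 - 7)*(-1) = -42 - 12*(-1) = -42 + 12 = -30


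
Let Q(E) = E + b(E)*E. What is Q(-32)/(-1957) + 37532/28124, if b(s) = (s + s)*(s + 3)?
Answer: 436172675/13759667 ≈ 31.699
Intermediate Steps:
b(s) = 2*s*(3 + s) (b(s) = (2*s)*(3 + s) = 2*s*(3 + s))
Q(E) = E + 2*E²*(3 + E) (Q(E) = E + (2*E*(3 + E))*E = E + 2*E²*(3 + E))
Q(-32)/(-1957) + 37532/28124 = -32*(1 + 2*(-32)*(3 - 32))/(-1957) + 37532/28124 = -32*(1 + 2*(-32)*(-29))*(-1/1957) + 37532*(1/28124) = -32*(1 + 1856)*(-1/1957) + 9383/7031 = -32*1857*(-1/1957) + 9383/7031 = -59424*(-1/1957) + 9383/7031 = 59424/1957 + 9383/7031 = 436172675/13759667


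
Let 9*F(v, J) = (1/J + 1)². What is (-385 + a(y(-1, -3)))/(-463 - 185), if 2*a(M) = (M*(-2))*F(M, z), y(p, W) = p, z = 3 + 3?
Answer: 124691/209952 ≈ 0.59390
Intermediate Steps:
z = 6
F(v, J) = (1 + 1/J)²/9 (F(v, J) = (1/J + 1)²/9 = (1 + 1/J)²/9)
a(M) = -49*M/324 (a(M) = ((M*(-2))*((⅑)*(1 + 6)²/6²))/2 = ((-2*M)*((⅑)*(1/36)*7²))/2 = ((-2*M)*((⅑)*(1/36)*49))/2 = (-2*M*(49/324))/2 = (-49*M/162)/2 = -49*M/324)
(-385 + a(y(-1, -3)))/(-463 - 185) = (-385 - 49/324*(-1))/(-463 - 185) = (-385 + 49/324)/(-648) = -124691/324*(-1/648) = 124691/209952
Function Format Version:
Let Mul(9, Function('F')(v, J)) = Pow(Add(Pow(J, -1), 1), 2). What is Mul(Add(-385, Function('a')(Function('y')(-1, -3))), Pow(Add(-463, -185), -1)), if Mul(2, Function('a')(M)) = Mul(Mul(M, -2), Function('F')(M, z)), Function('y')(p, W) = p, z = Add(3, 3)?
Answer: Rational(124691, 209952) ≈ 0.59390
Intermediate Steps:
z = 6
Function('F')(v, J) = Mul(Rational(1, 9), Pow(Add(1, Pow(J, -1)), 2)) (Function('F')(v, J) = Mul(Rational(1, 9), Pow(Add(Pow(J, -1), 1), 2)) = Mul(Rational(1, 9), Pow(Add(1, Pow(J, -1)), 2)))
Function('a')(M) = Mul(Rational(-49, 324), M) (Function('a')(M) = Mul(Rational(1, 2), Mul(Mul(M, -2), Mul(Rational(1, 9), Pow(6, -2), Pow(Add(1, 6), 2)))) = Mul(Rational(1, 2), Mul(Mul(-2, M), Mul(Rational(1, 9), Rational(1, 36), Pow(7, 2)))) = Mul(Rational(1, 2), Mul(Mul(-2, M), Mul(Rational(1, 9), Rational(1, 36), 49))) = Mul(Rational(1, 2), Mul(Mul(-2, M), Rational(49, 324))) = Mul(Rational(1, 2), Mul(Rational(-49, 162), M)) = Mul(Rational(-49, 324), M))
Mul(Add(-385, Function('a')(Function('y')(-1, -3))), Pow(Add(-463, -185), -1)) = Mul(Add(-385, Mul(Rational(-49, 324), -1)), Pow(Add(-463, -185), -1)) = Mul(Add(-385, Rational(49, 324)), Pow(-648, -1)) = Mul(Rational(-124691, 324), Rational(-1, 648)) = Rational(124691, 209952)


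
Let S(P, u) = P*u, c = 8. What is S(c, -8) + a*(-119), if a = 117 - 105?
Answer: -1492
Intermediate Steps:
a = 12
S(c, -8) + a*(-119) = 8*(-8) + 12*(-119) = -64 - 1428 = -1492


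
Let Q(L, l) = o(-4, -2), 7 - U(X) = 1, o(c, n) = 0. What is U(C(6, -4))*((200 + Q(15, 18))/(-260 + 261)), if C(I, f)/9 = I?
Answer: 1200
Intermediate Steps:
C(I, f) = 9*I
U(X) = 6 (U(X) = 7 - 1*1 = 7 - 1 = 6)
Q(L, l) = 0
U(C(6, -4))*((200 + Q(15, 18))/(-260 + 261)) = 6*((200 + 0)/(-260 + 261)) = 6*(200/1) = 6*(200*1) = 6*200 = 1200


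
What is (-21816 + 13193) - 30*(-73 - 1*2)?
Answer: -6373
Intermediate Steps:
(-21816 + 13193) - 30*(-73 - 1*2) = -8623 - 30*(-73 - 2) = -8623 - 30*(-75) = -8623 + 2250 = -6373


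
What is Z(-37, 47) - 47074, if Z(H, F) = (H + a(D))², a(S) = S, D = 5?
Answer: -46050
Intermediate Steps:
Z(H, F) = (5 + H)² (Z(H, F) = (H + 5)² = (5 + H)²)
Z(-37, 47) - 47074 = (5 - 37)² - 47074 = (-32)² - 47074 = 1024 - 47074 = -46050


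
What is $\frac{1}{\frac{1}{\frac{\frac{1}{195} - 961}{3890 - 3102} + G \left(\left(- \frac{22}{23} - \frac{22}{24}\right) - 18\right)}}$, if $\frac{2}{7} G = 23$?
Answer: $- \frac{492022763}{307320} \approx -1601.0$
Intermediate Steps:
$G = \frac{161}{2}$ ($G = \frac{7}{2} \cdot 23 = \frac{161}{2} \approx 80.5$)
$\frac{1}{\frac{1}{\frac{\frac{1}{195} - 961}{3890 - 3102} + G \left(\left(- \frac{22}{23} - \frac{22}{24}\right) - 18\right)}} = \frac{1}{\frac{1}{\frac{\frac{1}{195} - 961}{3890 - 3102} + \frac{161 \left(\left(- \frac{22}{23} - \frac{22}{24}\right) - 18\right)}{2}}} = \frac{1}{\frac{1}{\frac{\frac{1}{195} - 961}{788} + \frac{161 \left(\left(\left(-22\right) \frac{1}{23} - \frac{11}{12}\right) - 18\right)}{2}}} = \frac{1}{\frac{1}{\left(- \frac{187394}{195}\right) \frac{1}{788} + \frac{161 \left(\left(- \frac{22}{23} - \frac{11}{12}\right) - 18\right)}{2}}} = \frac{1}{\frac{1}{- \frac{93697}{76830} + \frac{161 \left(- \frac{517}{276} - 18\right)}{2}}} = \frac{1}{\frac{1}{- \frac{93697}{76830} + \frac{161}{2} \left(- \frac{5485}{276}\right)}} = \frac{1}{\frac{1}{- \frac{93697}{76830} - \frac{38395}{24}}} = \frac{1}{\frac{1}{- \frac{492022763}{307320}}} = \frac{1}{- \frac{307320}{492022763}} = - \frac{492022763}{307320}$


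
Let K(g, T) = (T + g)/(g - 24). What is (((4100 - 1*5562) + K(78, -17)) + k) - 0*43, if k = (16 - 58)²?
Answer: 16369/54 ≈ 303.13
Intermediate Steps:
K(g, T) = (T + g)/(-24 + g)
k = 1764 (k = (-42)² = 1764)
(((4100 - 1*5562) + K(78, -17)) + k) - 0*43 = (((4100 - 1*5562) + (-17 + 78)/(-24 + 78)) + 1764) - 0*43 = (((4100 - 5562) + 61/54) + 1764) - 1*0 = ((-1462 + (1/54)*61) + 1764) + 0 = ((-1462 + 61/54) + 1764) + 0 = (-78887/54 + 1764) + 0 = 16369/54 + 0 = 16369/54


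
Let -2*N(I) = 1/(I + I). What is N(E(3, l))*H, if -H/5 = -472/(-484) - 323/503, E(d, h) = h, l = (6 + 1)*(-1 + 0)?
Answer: -101355/1704164 ≈ -0.059475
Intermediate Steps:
l = -7 (l = 7*(-1) = -7)
N(I) = -1/(4*I) (N(I) = -1/(2*(I + I)) = -1/(2*I)/2 = -1/(4*I))
H = -101355/60863 (H = -5*(-472/(-484) - 323/503) = -5*(-472*(-1/484) - 323*1/503) = -5*(118/121 - 323/503) = -5*20271/60863 = -101355/60863 ≈ -1.6653)
N(E(3, l))*H = -¼/(-7)*(-101355/60863) = -¼*(-⅐)*(-101355/60863) = (1/28)*(-101355/60863) = -101355/1704164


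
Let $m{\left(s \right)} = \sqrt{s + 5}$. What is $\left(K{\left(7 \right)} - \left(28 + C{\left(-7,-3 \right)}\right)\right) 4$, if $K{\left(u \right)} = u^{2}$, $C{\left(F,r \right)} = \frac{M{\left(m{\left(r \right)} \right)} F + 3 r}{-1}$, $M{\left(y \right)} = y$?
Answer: $48 - 28 \sqrt{2} \approx 8.402$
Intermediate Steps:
$m{\left(s \right)} = \sqrt{5 + s}$
$C{\left(F,r \right)} = - 3 r - F \sqrt{5 + r}$ ($C{\left(F,r \right)} = \frac{\sqrt{5 + r} F + 3 r}{-1} = \left(F \sqrt{5 + r} + 3 r\right) \left(-1\right) = \left(3 r + F \sqrt{5 + r}\right) \left(-1\right) = - 3 r - F \sqrt{5 + r}$)
$\left(K{\left(7 \right)} - \left(28 + C{\left(-7,-3 \right)}\right)\right) 4 = \left(7^{2} - \left(28 + 9 - - 7 \sqrt{5 - 3}\right)\right) 4 = \left(49 - \left(37 - - 7 \sqrt{2}\right)\right) 4 = \left(49 - \left(37 + 7 \sqrt{2}\right)\right) 4 = \left(12 - 7 \sqrt{2}\right) 4 = 48 - 28 \sqrt{2}$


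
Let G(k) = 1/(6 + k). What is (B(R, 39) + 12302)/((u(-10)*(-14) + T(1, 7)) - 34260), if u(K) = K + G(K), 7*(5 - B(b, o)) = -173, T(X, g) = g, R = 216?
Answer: -172644/477533 ≈ -0.36153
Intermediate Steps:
B(b, o) = 208/7 (B(b, o) = 5 - ⅐*(-173) = 5 + 173/7 = 208/7)
u(K) = K + 1/(6 + K)
(B(R, 39) + 12302)/((u(-10)*(-14) + T(1, 7)) - 34260) = (208/7 + 12302)/((((1 - 10*(6 - 10))/(6 - 10))*(-14) + 7) - 34260) = 86322/(7*((((1 - 10*(-4))/(-4))*(-14) + 7) - 34260)) = 86322/(7*((-(1 + 40)/4*(-14) + 7) - 34260)) = 86322/(7*((-¼*41*(-14) + 7) - 34260)) = 86322/(7*((-41/4*(-14) + 7) - 34260)) = 86322/(7*((287/2 + 7) - 34260)) = 86322/(7*(301/2 - 34260)) = 86322/(7*(-68219/2)) = (86322/7)*(-2/68219) = -172644/477533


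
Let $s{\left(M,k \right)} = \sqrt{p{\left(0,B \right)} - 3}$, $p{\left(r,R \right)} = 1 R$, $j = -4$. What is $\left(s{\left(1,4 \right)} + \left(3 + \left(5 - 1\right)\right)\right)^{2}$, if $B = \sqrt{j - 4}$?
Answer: $\left(7 + \sqrt{-3 + 2 i \sqrt{2}}\right)^{2} \approx 56.491 + 29.249 i$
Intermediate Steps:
$B = 2 i \sqrt{2}$ ($B = \sqrt{-4 - 4} = \sqrt{-8} = 2 i \sqrt{2} \approx 2.8284 i$)
$p{\left(r,R \right)} = R$
$s{\left(M,k \right)} = \sqrt{-3 + 2 i \sqrt{2}}$ ($s{\left(M,k \right)} = \sqrt{2 i \sqrt{2} - 3} = \sqrt{-3 + 2 i \sqrt{2}}$)
$\left(s{\left(1,4 \right)} + \left(3 + \left(5 - 1\right)\right)\right)^{2} = \left(\sqrt{-3 + 2 i \sqrt{2}} + \left(3 + \left(5 - 1\right)\right)\right)^{2} = \left(\sqrt{-3 + 2 i \sqrt{2}} + \left(3 + 4\right)\right)^{2} = \left(\sqrt{-3 + 2 i \sqrt{2}} + 7\right)^{2} = \left(7 + \sqrt{-3 + 2 i \sqrt{2}}\right)^{2}$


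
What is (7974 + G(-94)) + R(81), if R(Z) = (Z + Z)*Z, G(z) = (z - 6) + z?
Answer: 20902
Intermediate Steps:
G(z) = -6 + 2*z (G(z) = (-6 + z) + z = -6 + 2*z)
R(Z) = 2*Z² (R(Z) = (2*Z)*Z = 2*Z²)
(7974 + G(-94)) + R(81) = (7974 + (-6 + 2*(-94))) + 2*81² = (7974 + (-6 - 188)) + 2*6561 = (7974 - 194) + 13122 = 7780 + 13122 = 20902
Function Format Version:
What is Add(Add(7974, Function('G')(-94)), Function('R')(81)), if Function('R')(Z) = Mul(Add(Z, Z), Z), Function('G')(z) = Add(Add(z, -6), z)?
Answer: 20902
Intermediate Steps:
Function('G')(z) = Add(-6, Mul(2, z)) (Function('G')(z) = Add(Add(-6, z), z) = Add(-6, Mul(2, z)))
Function('R')(Z) = Mul(2, Pow(Z, 2)) (Function('R')(Z) = Mul(Mul(2, Z), Z) = Mul(2, Pow(Z, 2)))
Add(Add(7974, Function('G')(-94)), Function('R')(81)) = Add(Add(7974, Add(-6, Mul(2, -94))), Mul(2, Pow(81, 2))) = Add(Add(7974, Add(-6, -188)), Mul(2, 6561)) = Add(Add(7974, -194), 13122) = Add(7780, 13122) = 20902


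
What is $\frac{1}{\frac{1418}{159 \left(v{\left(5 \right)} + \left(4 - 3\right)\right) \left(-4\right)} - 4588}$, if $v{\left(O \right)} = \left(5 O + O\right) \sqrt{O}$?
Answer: $- \frac{2087341921626}{9576723701497751} + \frac{6763860 \sqrt{5}}{9576723701497751} \approx -0.00021796$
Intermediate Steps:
$v{\left(O \right)} = 6 O^{\frac{3}{2}}$ ($v{\left(O \right)} = 6 O \sqrt{O} = 6 O^{\frac{3}{2}}$)
$\frac{1}{\frac{1418}{159 \left(v{\left(5 \right)} + \left(4 - 3\right)\right) \left(-4\right)} - 4588} = \frac{1}{\frac{1418}{159 \left(6 \cdot 5^{\frac{3}{2}} + \left(4 - 3\right)\right) \left(-4\right)} - 4588} = \frac{1}{\frac{1418}{159 \left(6 \cdot 5 \sqrt{5} + 1\right) \left(-4\right)} - 4588} = \frac{1}{\frac{1418}{159 \left(30 \sqrt{5} + 1\right) \left(-4\right)} - 4588} = \frac{1}{\frac{1418}{159 \left(1 + 30 \sqrt{5}\right) \left(-4\right)} - 4588} = \frac{1}{\frac{1418}{159 \left(-4 - 120 \sqrt{5}\right)} - 4588} = \frac{1}{\frac{1418}{-636 - 19080 \sqrt{5}} - 4588} = \frac{1}{-4588 + \frac{1418}{-636 - 19080 \sqrt{5}}}$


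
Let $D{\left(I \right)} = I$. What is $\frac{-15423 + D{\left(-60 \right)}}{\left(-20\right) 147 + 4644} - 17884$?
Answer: $- \frac{10163273}{568} \approx -17893.0$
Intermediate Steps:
$\frac{-15423 + D{\left(-60 \right)}}{\left(-20\right) 147 + 4644} - 17884 = \frac{-15423 - 60}{\left(-20\right) 147 + 4644} - 17884 = - \frac{15483}{-2940 + 4644} - 17884 = - \frac{15483}{1704} - 17884 = \left(-15483\right) \frac{1}{1704} - 17884 = - \frac{5161}{568} - 17884 = - \frac{10163273}{568}$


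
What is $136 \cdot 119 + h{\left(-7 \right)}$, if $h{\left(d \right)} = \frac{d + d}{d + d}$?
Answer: $16185$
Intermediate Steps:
$h{\left(d \right)} = 1$ ($h{\left(d \right)} = \frac{2 d}{2 d} = 2 d \frac{1}{2 d} = 1$)
$136 \cdot 119 + h{\left(-7 \right)} = 136 \cdot 119 + 1 = 16184 + 1 = 16185$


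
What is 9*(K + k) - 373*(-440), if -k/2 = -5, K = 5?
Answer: 164255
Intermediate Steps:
k = 10 (k = -2*(-5) = 10)
9*(K + k) - 373*(-440) = 9*(5 + 10) - 373*(-440) = 9*15 + 164120 = 135 + 164120 = 164255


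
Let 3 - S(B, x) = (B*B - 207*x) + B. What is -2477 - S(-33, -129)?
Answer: 25279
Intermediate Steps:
S(B, x) = 3 - B - B**2 + 207*x (S(B, x) = 3 - ((B*B - 207*x) + B) = 3 - ((B**2 - 207*x) + B) = 3 - (B + B**2 - 207*x) = 3 + (-B - B**2 + 207*x) = 3 - B - B**2 + 207*x)
-2477 - S(-33, -129) = -2477 - (3 - 1*(-33) - 1*(-33)**2 + 207*(-129)) = -2477 - (3 + 33 - 1*1089 - 26703) = -2477 - (3 + 33 - 1089 - 26703) = -2477 - 1*(-27756) = -2477 + 27756 = 25279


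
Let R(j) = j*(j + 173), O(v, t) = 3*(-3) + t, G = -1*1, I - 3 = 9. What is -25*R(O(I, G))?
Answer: 40750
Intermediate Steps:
I = 12 (I = 3 + 9 = 12)
G = -1
O(v, t) = -9 + t
R(j) = j*(173 + j)
-25*R(O(I, G)) = -25*(-9 - 1)*(173 + (-9 - 1)) = -(-250)*(173 - 10) = -(-250)*163 = -25*(-1630) = 40750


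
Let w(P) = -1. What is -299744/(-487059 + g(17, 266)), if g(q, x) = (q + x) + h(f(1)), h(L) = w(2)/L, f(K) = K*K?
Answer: 299744/486777 ≈ 0.61577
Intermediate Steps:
f(K) = K**2
h(L) = -1/L
g(q, x) = -1 + q + x (g(q, x) = (q + x) - 1/(1**2) = (q + x) - 1/1 = (q + x) - 1*1 = (q + x) - 1 = -1 + q + x)
-299744/(-487059 + g(17, 266)) = -299744/(-487059 + (-1 + 17 + 266)) = -299744/(-487059 + 282) = -299744/(-486777) = -299744*(-1/486777) = 299744/486777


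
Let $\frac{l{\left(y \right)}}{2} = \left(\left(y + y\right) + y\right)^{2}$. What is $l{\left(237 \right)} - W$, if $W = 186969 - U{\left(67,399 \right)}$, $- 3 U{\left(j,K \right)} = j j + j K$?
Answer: $\frac{2440997}{3} \approx 8.1367 \cdot 10^{5}$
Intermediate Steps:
$U{\left(j,K \right)} = - \frac{j^{2}}{3} - \frac{K j}{3}$ ($U{\left(j,K \right)} = - \frac{j j + j K}{3} = - \frac{j^{2} + K j}{3} = - \frac{j^{2}}{3} - \frac{K j}{3}$)
$W = \frac{592129}{3}$ ($W = 186969 - \left(- \frac{1}{3}\right) 67 \left(399 + 67\right) = 186969 - \left(- \frac{1}{3}\right) 67 \cdot 466 = 186969 - - \frac{31222}{3} = 186969 + \frac{31222}{3} = \frac{592129}{3} \approx 1.9738 \cdot 10^{5}$)
$l{\left(y \right)} = 18 y^{2}$ ($l{\left(y \right)} = 2 \left(\left(y + y\right) + y\right)^{2} = 2 \left(2 y + y\right)^{2} = 2 \left(3 y\right)^{2} = 2 \cdot 9 y^{2} = 18 y^{2}$)
$l{\left(237 \right)} - W = 18 \cdot 237^{2} - \frac{592129}{3} = 18 \cdot 56169 - \frac{592129}{3} = 1011042 - \frac{592129}{3} = \frac{2440997}{3}$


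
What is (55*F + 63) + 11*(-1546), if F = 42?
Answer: -14633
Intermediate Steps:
(55*F + 63) + 11*(-1546) = (55*42 + 63) + 11*(-1546) = (2310 + 63) - 17006 = 2373 - 17006 = -14633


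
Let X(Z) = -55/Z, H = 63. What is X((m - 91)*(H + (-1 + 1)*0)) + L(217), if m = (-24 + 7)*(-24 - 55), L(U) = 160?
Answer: 12620105/78876 ≈ 160.00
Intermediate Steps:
m = 1343 (m = -17*(-79) = 1343)
X((m - 91)*(H + (-1 + 1)*0)) + L(217) = -55*1/((63 + (-1 + 1)*0)*(1343 - 91)) + 160 = -55*1/(1252*(63 + 0*0)) + 160 = -55*1/(1252*(63 + 0)) + 160 = -55/(1252*63) + 160 = -55/78876 + 160 = 12620105/78876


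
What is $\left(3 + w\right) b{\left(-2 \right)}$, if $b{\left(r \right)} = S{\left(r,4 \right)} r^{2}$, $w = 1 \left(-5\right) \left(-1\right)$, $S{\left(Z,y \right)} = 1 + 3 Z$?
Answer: $-160$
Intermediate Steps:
$w = 5$ ($w = \left(-5\right) \left(-1\right) = 5$)
$b{\left(r \right)} = r^{2} \left(1 + 3 r\right)$ ($b{\left(r \right)} = \left(1 + 3 r\right) r^{2} = r^{2} \left(1 + 3 r\right)$)
$\left(3 + w\right) b{\left(-2 \right)} = \left(3 + 5\right) \left(-2\right)^{2} \left(1 + 3 \left(-2\right)\right) = 8 \cdot 4 \left(1 - 6\right) = 8 \cdot 4 \left(-5\right) = 8 \left(-20\right) = -160$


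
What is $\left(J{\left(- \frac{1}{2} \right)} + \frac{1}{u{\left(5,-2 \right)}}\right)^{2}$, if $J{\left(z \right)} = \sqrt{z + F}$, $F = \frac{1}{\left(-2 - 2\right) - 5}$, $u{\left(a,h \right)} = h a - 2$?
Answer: $\frac{\left(1 - 2 i \sqrt{22}\right)^{2}}{144} \approx -0.60417 - 0.13029 i$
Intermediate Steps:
$u{\left(a,h \right)} = -2 + a h$ ($u{\left(a,h \right)} = a h - 2 = -2 + a h$)
$F = - \frac{1}{9}$ ($F = \frac{1}{-4 - 5} = \frac{1}{-9} = - \frac{1}{9} \approx -0.11111$)
$J{\left(z \right)} = \sqrt{- \frac{1}{9} + z}$ ($J{\left(z \right)} = \sqrt{z - \frac{1}{9}} = \sqrt{- \frac{1}{9} + z}$)
$\left(J{\left(- \frac{1}{2} \right)} + \frac{1}{u{\left(5,-2 \right)}}\right)^{2} = \left(\frac{\sqrt{-1 + 9 \left(- \frac{1}{2}\right)}}{3} + \frac{1}{-2 + 5 \left(-2\right)}\right)^{2} = \left(\frac{\sqrt{-1 + 9 \left(\left(-1\right) \frac{1}{2}\right)}}{3} + \frac{1}{-2 - 10}\right)^{2} = \left(\frac{\sqrt{-1 + 9 \left(- \frac{1}{2}\right)}}{3} + \frac{1}{-12}\right)^{2} = \left(\frac{\sqrt{-1 - \frac{9}{2}}}{3} - \frac{1}{12}\right)^{2} = \left(\frac{\sqrt{- \frac{11}{2}}}{3} - \frac{1}{12}\right)^{2} = \left(\frac{\frac{1}{2} i \sqrt{22}}{3} - \frac{1}{12}\right)^{2} = \left(\frac{i \sqrt{22}}{6} - \frac{1}{12}\right)^{2} = \left(- \frac{1}{12} + \frac{i \sqrt{22}}{6}\right)^{2}$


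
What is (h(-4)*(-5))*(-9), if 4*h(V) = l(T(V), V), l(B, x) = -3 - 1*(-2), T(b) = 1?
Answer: -45/4 ≈ -11.250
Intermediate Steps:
l(B, x) = -1 (l(B, x) = -3 + 2 = -1)
h(V) = -¼ (h(V) = (¼)*(-1) = -¼)
(h(-4)*(-5))*(-9) = -¼*(-5)*(-9) = (5/4)*(-9) = -45/4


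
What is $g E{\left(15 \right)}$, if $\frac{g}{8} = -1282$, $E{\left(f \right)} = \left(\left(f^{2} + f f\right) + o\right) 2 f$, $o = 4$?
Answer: $-139686720$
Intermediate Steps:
$E{\left(f \right)} = 2 f \left(4 + 2 f^{2}\right)$ ($E{\left(f \right)} = \left(\left(f^{2} + f f\right) + 4\right) 2 f = \left(\left(f^{2} + f^{2}\right) + 4\right) 2 f = \left(2 f^{2} + 4\right) 2 f = \left(4 + 2 f^{2}\right) 2 f = 2 f \left(4 + 2 f^{2}\right)$)
$g = -10256$ ($g = 8 \left(-1282\right) = -10256$)
$g E{\left(15 \right)} = - 10256 \cdot 4 \cdot 15 \left(2 + 15^{2}\right) = - 10256 \cdot 4 \cdot 15 \left(2 + 225\right) = - 10256 \cdot 4 \cdot 15 \cdot 227 = \left(-10256\right) 13620 = -139686720$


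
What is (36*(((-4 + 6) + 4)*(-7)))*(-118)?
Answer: 178416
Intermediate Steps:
(36*(((-4 + 6) + 4)*(-7)))*(-118) = (36*((2 + 4)*(-7)))*(-118) = (36*(6*(-7)))*(-118) = (36*(-42))*(-118) = -1512*(-118) = 178416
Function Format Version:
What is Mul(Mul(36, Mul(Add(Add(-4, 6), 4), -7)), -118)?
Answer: 178416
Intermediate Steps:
Mul(Mul(36, Mul(Add(Add(-4, 6), 4), -7)), -118) = Mul(Mul(36, Mul(Add(2, 4), -7)), -118) = Mul(Mul(36, Mul(6, -7)), -118) = Mul(Mul(36, -42), -118) = Mul(-1512, -118) = 178416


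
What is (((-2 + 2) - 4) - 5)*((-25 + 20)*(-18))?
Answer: -810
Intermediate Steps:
(((-2 + 2) - 4) - 5)*((-25 + 20)*(-18)) = ((0 - 4) - 5)*(-5*(-18)) = (-4 - 5)*90 = -9*90 = -810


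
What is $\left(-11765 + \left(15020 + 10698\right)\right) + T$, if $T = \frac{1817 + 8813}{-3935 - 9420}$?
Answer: $\frac{37266337}{2671} \approx 13952.0$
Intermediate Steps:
$T = - \frac{2126}{2671}$ ($T = \frac{10630}{-13355} = 10630 \left(- \frac{1}{13355}\right) = - \frac{2126}{2671} \approx -0.79596$)
$\left(-11765 + \left(15020 + 10698\right)\right) + T = \left(-11765 + \left(15020 + 10698\right)\right) - \frac{2126}{2671} = \left(-11765 + 25718\right) - \frac{2126}{2671} = 13953 - \frac{2126}{2671} = \frac{37266337}{2671}$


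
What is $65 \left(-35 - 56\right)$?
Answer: $-5915$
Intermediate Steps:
$65 \left(-35 - 56\right) = 65 \left(-91\right) = -5915$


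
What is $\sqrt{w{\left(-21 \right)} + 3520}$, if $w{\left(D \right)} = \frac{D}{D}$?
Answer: $\sqrt{3521} \approx 59.338$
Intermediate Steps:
$w{\left(D \right)} = 1$
$\sqrt{w{\left(-21 \right)} + 3520} = \sqrt{1 + 3520} = \sqrt{3521}$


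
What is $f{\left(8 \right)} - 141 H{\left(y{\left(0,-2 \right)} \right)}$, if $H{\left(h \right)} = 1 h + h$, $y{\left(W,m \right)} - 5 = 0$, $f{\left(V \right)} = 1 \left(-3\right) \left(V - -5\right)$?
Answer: $-1449$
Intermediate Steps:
$f{\left(V \right)} = -15 - 3 V$ ($f{\left(V \right)} = - 3 \left(V + 5\right) = - 3 \left(5 + V\right) = -15 - 3 V$)
$y{\left(W,m \right)} = 5$ ($y{\left(W,m \right)} = 5 + 0 = 5$)
$H{\left(h \right)} = 2 h$ ($H{\left(h \right)} = h + h = 2 h$)
$f{\left(8 \right)} - 141 H{\left(y{\left(0,-2 \right)} \right)} = \left(-15 - 24\right) - 141 \cdot 2 \cdot 5 = \left(-15 - 24\right) - 1410 = -39 - 1410 = -1449$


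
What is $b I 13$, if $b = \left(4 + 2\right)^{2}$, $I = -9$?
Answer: $-4212$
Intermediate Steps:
$b = 36$ ($b = 6^{2} = 36$)
$b I 13 = 36 \left(-9\right) 13 = \left(-324\right) 13 = -4212$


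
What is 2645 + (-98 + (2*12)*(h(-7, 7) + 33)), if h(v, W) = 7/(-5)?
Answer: 16527/5 ≈ 3305.4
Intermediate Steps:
h(v, W) = -7/5 (h(v, W) = 7*(-⅕) = -7/5)
2645 + (-98 + (2*12)*(h(-7, 7) + 33)) = 2645 + (-98 + (2*12)*(-7/5 + 33)) = 2645 + (-98 + 24*(158/5)) = 2645 + (-98 + 3792/5) = 2645 + 3302/5 = 16527/5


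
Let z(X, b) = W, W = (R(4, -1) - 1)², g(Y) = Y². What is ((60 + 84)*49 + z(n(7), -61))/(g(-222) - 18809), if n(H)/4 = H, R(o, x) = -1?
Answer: 1412/6095 ≈ 0.23167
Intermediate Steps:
n(H) = 4*H
W = 4 (W = (-1 - 1)² = (-2)² = 4)
z(X, b) = 4
((60 + 84)*49 + z(n(7), -61))/(g(-222) - 18809) = ((60 + 84)*49 + 4)/((-222)² - 18809) = (144*49 + 4)/(49284 - 18809) = (7056 + 4)/30475 = 7060*(1/30475) = 1412/6095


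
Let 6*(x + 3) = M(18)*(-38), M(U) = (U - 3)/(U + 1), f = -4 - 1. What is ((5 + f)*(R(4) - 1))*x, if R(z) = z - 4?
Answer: 0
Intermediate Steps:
f = -5
M(U) = (-3 + U)/(1 + U)
R(z) = -4 + z
x = -8 (x = -3 + (((-3 + 18)/(1 + 18))*(-38))/6 = -3 + ((15/19)*(-38))/6 = -3 + (⅙)*(-30) = -3 - 5 = -8)
((5 + f)*(R(4) - 1))*x = ((5 - 5)*((-4 + 4) - 1))*(-8) = (0*(0 - 1))*(-8) = (0*(-1))*(-8) = 0*(-8) = 0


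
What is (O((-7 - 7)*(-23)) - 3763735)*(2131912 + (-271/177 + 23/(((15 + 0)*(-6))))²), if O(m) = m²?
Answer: -73337288513367268273/9398700 ≈ -7.8029e+12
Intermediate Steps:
(O((-7 - 7)*(-23)) - 3763735)*(2131912 + (-271/177 + 23/(((15 + 0)*(-6))))²) = (((-7 - 7)*(-23))² - 3763735)*(2131912 + (-271/177 + 23/(((15 + 0)*(-6))))²) = ((-14*(-23))² - 3763735)*(2131912 + (-271*1/177 + 23/((15*(-6))))²) = (322² - 3763735)*(2131912 + (-271/177 + 23/(-90))²) = (103684 - 3763735)*(2131912 + (-271/177 + 23*(-1/90))²) = -3660051*(2131912 + (-271/177 - 23/90)²) = -3660051*(2131912 + (-9487/5310)²) = -3660051*(2131912 + 90003169/28196100) = -3660051*60111693946369/28196100 = -73337288513367268273/9398700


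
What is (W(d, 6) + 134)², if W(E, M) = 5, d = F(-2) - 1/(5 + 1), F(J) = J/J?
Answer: 19321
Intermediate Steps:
F(J) = 1
d = ⅚ (d = 1 - 1/(5 + 1) = 1 - 1/6 = 1 - 1*⅙ = 1 - ⅙ = ⅚ ≈ 0.83333)
(W(d, 6) + 134)² = (5 + 134)² = 139² = 19321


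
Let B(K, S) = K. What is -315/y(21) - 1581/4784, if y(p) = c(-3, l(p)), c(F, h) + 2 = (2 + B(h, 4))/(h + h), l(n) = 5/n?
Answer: -1679143/14352 ≈ -117.00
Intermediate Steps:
c(F, h) = -2 + (2 + h)/(2*h) (c(F, h) = -2 + (2 + h)/(h + h) = -2 + (2 + h)/((2*h)) = -2 + (2 + h)*(1/(2*h)) = -2 + (2 + h)/(2*h))
y(p) = -3/2 + p/5 (y(p) = -3/2 + 1/(5/p) = -3/2 + p/5)
-315/y(21) - 1581/4784 = -315/(-3/2 + (⅕)*21) - 1581/4784 = -315/(-3/2 + 21/5) - 1581*1/4784 = -315/27/10 - 1581/4784 = -315*10/27 - 1581/4784 = -350/3 - 1581/4784 = -1679143/14352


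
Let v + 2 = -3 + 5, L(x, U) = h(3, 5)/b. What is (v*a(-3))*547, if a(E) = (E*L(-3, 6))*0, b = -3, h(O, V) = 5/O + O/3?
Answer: 0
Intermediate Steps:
h(O, V) = 5/O + O/3 (h(O, V) = 5/O + O*(⅓) = 5/O + O/3)
L(x, U) = -8/9 (L(x, U) = (5/3 + (⅓)*3)/(-3) = (5*(⅓) + 1)*(-⅓) = (5/3 + 1)*(-⅓) = (8/3)*(-⅓) = -8/9)
a(E) = 0 (a(E) = (E*(-8/9))*0 = -8*E/9*0 = 0)
v = 0 (v = -2 + (-3 + 5) = -2 + 2 = 0)
(v*a(-3))*547 = (0*0)*547 = 0*547 = 0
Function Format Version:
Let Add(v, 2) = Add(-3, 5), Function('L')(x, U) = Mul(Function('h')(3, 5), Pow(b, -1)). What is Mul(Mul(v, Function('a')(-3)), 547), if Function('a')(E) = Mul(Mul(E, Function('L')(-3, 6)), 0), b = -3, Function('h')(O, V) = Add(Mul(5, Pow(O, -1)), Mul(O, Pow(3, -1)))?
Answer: 0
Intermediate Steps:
Function('h')(O, V) = Add(Mul(5, Pow(O, -1)), Mul(Rational(1, 3), O)) (Function('h')(O, V) = Add(Mul(5, Pow(O, -1)), Mul(O, Rational(1, 3))) = Add(Mul(5, Pow(O, -1)), Mul(Rational(1, 3), O)))
Function('L')(x, U) = Rational(-8, 9) (Function('L')(x, U) = Mul(Add(Mul(5, Pow(3, -1)), Mul(Rational(1, 3), 3)), Pow(-3, -1)) = Mul(Add(Mul(5, Rational(1, 3)), 1), Rational(-1, 3)) = Mul(Add(Rational(5, 3), 1), Rational(-1, 3)) = Mul(Rational(8, 3), Rational(-1, 3)) = Rational(-8, 9))
Function('a')(E) = 0 (Function('a')(E) = Mul(Mul(E, Rational(-8, 9)), 0) = Mul(Mul(Rational(-8, 9), E), 0) = 0)
v = 0 (v = Add(-2, Add(-3, 5)) = Add(-2, 2) = 0)
Mul(Mul(v, Function('a')(-3)), 547) = Mul(Mul(0, 0), 547) = Mul(0, 547) = 0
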